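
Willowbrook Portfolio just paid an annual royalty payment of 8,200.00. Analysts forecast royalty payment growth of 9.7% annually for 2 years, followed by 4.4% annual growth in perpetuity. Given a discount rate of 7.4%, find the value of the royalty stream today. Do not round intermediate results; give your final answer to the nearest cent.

D_1 = 8995.40000
D_2 = 9867.95380
Terminal value at year 2: TV = D_2×(1+g_2)/(r−g_2) = 10302.14377/0.03 = 343404.79224
P_0 = D_1/(1+r)^1 + D_2/(1+r)^2 + TV/(1+r)^2
    = 8375.60521 + 8554.97106 + 297712.99294 = 314643.56921

314643.57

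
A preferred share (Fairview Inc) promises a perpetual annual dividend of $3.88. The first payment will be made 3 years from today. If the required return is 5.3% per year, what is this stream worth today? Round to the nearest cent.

Value at end of year 2: C / r = $3.88 / 0.053 = $73.2075
Discount to today: PV = $73.2075 / (1 + 0.053)^2 = $73.2075 / 1.108809 = $66.02

$66.02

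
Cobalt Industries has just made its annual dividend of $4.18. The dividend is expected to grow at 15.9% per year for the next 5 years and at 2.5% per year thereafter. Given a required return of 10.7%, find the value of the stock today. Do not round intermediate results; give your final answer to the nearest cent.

$89.77

D_1 = 4.84462
D_2 = 5.61491
D_3 = 6.50769
D_4 = 7.54241
D_5 = 8.74165
Terminal value at year 5: TV = D_5×(1+g_2)/(r−g_2) = 8.96019/0.082 = 109.27064
P_0 = D_1/(1+r)^1 + D_2/(1+r)^2 + D_3/(1+r)^3 + D_4/(1+r)^4 + D_5/(1+r)^5 + TV/(1+r)^5
    = 4.37635 + 4.58192 + 4.79715 + 5.02250 + 5.25842 + 65.73026 = 89.76661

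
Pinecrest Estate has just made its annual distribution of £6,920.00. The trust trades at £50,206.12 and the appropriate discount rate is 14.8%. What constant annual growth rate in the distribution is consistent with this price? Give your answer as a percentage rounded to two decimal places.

0.89%

P = D₀(1+g)/(r−g) ⇒ P(r−g) = D₀(1+g) ⇒ g(P+D₀) = P·r − D₀
g = (P·r − D₀)/(P + D₀) = (£50,206.12×0.148 − £6,920.00) / (£50,206.12 + £6,920.00) = 0.008936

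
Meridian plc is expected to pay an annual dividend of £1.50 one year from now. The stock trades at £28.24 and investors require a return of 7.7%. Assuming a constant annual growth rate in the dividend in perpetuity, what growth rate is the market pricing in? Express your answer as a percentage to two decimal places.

P = D₁/(r−g) ⇒ g = r − D₁/P = 0.077 − £1.50/£28.24 = 0.023884

2.39%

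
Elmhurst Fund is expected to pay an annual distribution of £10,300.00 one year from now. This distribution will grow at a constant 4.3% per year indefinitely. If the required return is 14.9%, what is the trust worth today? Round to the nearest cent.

£97169.81

Growing perpetuity: P = D₁ / (r − g) = £10,300.0000 / (0.149 − 0.043) = £97,169.81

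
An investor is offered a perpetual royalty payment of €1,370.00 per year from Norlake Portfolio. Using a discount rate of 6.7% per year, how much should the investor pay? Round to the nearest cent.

€20447.76

Level perpetuity: PV = C / r = €1,370.00 / 0.067 = €20,447.76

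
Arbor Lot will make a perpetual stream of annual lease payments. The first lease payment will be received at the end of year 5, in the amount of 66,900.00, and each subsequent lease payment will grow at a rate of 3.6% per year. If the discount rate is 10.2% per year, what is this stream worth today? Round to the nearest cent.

Value at end of year 4: C₁ / (r − g) = 66,900.00 / (0.102 − 0.036) = 1,013,636.3636
Discount to today: PV = 1,013,636.3636 / (1 + 0.102)^4 = 1,013,636.3636 / 1.474777 = 687,314.97

687314.97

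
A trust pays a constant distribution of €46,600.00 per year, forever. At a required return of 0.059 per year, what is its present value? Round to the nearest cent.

€789830.51

Level perpetuity: PV = C / r = €46,600.00 / 0.059 = €789,830.51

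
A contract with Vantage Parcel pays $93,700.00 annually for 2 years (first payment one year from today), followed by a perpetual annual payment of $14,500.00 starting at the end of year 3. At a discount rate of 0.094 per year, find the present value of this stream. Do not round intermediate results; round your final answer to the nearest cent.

PV of 2-year annuity: $93,700.00 × [1 − (1+0.094)^−2] / 0.094 = 163938.75184
Perpetuity value at year 2: $14,500.00 / 0.094 = 154255.31915
PV of perpetuity: 154255.31915 / (1+0.094)^2 = 128885.92852
Total PV = 163938.75184 + 128885.92852 = 292824.68036

$292824.68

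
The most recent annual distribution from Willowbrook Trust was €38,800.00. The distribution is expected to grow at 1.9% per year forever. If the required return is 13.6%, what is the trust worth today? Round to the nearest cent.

D₁ = D₀ × (1 + g) = €38,800.00 × 1.019 = €39,537.2000
Growing perpetuity: P = D₁ / (r − g) = €39,537.2000 / (0.136 − 0.019) = €337,924.79

€337924.79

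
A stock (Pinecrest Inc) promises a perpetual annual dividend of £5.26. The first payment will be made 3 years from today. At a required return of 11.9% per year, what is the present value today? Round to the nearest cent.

£35.30

Value at end of year 2: C / r = £5.26 / 0.119 = £44.2017
Discount to today: PV = £44.2017 / (1 + 0.119)^2 = £44.2017 / 1.252161 = £35.30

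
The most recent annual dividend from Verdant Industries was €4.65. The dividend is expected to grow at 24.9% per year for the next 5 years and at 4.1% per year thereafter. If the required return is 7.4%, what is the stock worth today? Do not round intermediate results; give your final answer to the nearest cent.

€349.42

D_1 = 5.80785
D_2 = 7.25400
D_3 = 9.06025
D_4 = 11.31625
D_5 = 14.13400
Terminal value at year 5: TV = D_5×(1+g_2)/(r−g_2) = 14.71350/0.033 = 445.86351
P_0 = D_1/(1+r)^1 + D_2/(1+r)^2 + D_3/(1+r)^3 + D_4/(1+r)^4 + D_5/(1+r)^5 + TV/(1+r)^5
    = 5.40768 + 6.28882 + 7.31354 + 8.50522 + 9.89108 + 312.01863 = 349.42497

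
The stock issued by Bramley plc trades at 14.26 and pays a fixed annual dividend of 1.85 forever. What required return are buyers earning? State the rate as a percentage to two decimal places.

12.97%

P = C/r ⇒ r = C/P = 1.85/14.26 = 0.129734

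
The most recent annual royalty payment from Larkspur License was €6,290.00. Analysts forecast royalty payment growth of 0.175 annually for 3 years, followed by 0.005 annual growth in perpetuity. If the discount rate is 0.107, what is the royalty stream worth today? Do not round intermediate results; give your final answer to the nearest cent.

€95396.44

D_1 = 7390.75000
D_2 = 8684.13125
D_3 = 10203.85422
Terminal value at year 3: TV = D_3×(1+g_2)/(r−g_2) = 10254.87349/0.102 = 100537.97539
P_0 = D_1/(1+r)^1 + D_2/(1+r)^2 + D_3/(1+r)^3 + TV/(1+r)^3
    = 6676.37760 + 7086.48932 + 7521.79309 + 74111.78485 = 95396.44486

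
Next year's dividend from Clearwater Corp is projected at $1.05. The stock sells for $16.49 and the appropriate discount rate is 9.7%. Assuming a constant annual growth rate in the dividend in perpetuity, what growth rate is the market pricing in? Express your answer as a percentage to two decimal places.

P = D₁/(r−g) ⇒ g = r − D₁/P = 0.097 − $1.05/$16.49 = 0.033325

3.33%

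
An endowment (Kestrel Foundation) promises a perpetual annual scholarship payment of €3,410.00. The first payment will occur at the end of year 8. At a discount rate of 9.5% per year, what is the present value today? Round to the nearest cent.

€19016.56

Value at end of year 7: C / r = €3,410.00 / 0.095 = €35,894.7368
Discount to today: PV = €35,894.7368 / (1 + 0.095)^7 = €35,894.7368 / 1.887552 = €19,016.56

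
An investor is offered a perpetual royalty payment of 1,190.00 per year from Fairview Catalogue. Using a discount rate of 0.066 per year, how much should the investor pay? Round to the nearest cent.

Level perpetuity: PV = C / r = 1,190.00 / 0.066 = 18,030.30

18030.30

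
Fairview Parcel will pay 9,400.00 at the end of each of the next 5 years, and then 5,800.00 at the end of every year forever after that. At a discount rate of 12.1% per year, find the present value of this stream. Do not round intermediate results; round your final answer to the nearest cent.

60878.99

PV of 5-year annuity: 9,400.00 × [1 − (1+0.121)^−5] / 0.121 = 33801.12042
Perpetuity value at year 5: 5,800.00 / 0.121 = 47933.88430
PV of perpetuity: 47933.88430 / (1+0.121)^5 = 27077.87383
Total PV = 33801.12042 + 27077.87383 = 60878.99424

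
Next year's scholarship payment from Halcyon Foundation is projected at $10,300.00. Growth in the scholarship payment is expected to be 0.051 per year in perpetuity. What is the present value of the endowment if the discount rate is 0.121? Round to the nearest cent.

Growing perpetuity: P = D₁ / (r − g) = $10,300.0000 / (0.121 − 0.051) = $147,142.86

$147142.86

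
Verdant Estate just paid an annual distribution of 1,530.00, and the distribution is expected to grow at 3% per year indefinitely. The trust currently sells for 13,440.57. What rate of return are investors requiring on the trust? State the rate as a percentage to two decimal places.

D₁ = 1,530.00 × 1.03 = 1,575.9000
P = D₁/(r − g) ⇒ r = D₁/P + g = 1,575.9000/13,440.57 + 0.03 = 0.117249 + 0.03 = 0.147249

14.72%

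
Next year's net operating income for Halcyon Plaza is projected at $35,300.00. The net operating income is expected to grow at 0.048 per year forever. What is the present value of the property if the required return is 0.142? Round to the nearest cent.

Growing perpetuity: P = D₁ / (r − g) = $35,300.0000 / (0.142 − 0.048) = $375,531.91

$375531.91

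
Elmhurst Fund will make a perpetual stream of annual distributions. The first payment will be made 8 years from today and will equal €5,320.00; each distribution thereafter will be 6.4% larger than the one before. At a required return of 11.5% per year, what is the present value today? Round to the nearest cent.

€48687.49

Value at end of year 7: C₁ / (r − g) = €5,320.00 / (0.115 − 0.064) = €104,313.7255
Discount to today: PV = €104,313.7255 / (1 + 0.115)^7 = €104,313.7255 / 2.142516 = €48,687.49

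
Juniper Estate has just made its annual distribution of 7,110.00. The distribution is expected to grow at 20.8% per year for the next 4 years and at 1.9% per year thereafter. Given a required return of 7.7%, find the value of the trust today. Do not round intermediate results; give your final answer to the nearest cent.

235912.03

D_1 = 8588.88000
D_2 = 10375.36704
D_3 = 12533.44338
D_4 = 15140.39961
Terminal value at year 4: TV = D_4×(1+g_2)/(r−g_2) = 15428.06720/0.058 = 266001.15863
P_0 = D_1/(1+r)^1 + D_2/(1+r)^2 + D_3/(1+r)^3 + D_4/(1+r)^4 + TV/(1+r)^4
    = 7974.81894 + 8944.82942 + 10032.82631 + 11253.16080 + 197706.39405 = 235912.02952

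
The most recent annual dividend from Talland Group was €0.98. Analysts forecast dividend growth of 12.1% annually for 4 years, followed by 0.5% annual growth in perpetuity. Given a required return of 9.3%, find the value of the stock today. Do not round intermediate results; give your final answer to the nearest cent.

D_1 = 1.09858
D_2 = 1.23151
D_3 = 1.38052
D_4 = 1.54756
Terminal value at year 4: TV = D_4×(1+g_2)/(r−g_2) = 1.55530/0.088 = 17.67388
P_0 = D_1/(1+r)^1 + D_2/(1+r)^2 + D_3/(1+r)^3 + D_4/(1+r)^4 + TV/(1+r)^4
    = 1.00511 + 1.03085 + 1.05726 + 1.08435 + 12.38372 = 16.56129

€16.56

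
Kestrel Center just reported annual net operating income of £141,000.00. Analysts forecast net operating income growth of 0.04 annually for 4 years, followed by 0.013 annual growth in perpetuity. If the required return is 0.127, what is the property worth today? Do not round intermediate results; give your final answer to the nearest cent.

D_1 = 146640.00000
D_2 = 152505.60000
D_3 = 158605.82400
D_4 = 164950.05696
Terminal value at year 4: TV = D_4×(1+g_2)/(r−g_2) = 167094.40770/0.114 = 1465740.41843
P_0 = D_1/(1+r)^1 + D_2/(1+r)^2 + D_3/(1+r)^3 + D_4/(1+r)^4 + TV/(1+r)^4
    = 130115.35049 + 120070.95342 + 110801.94460 + 102248.46706 + 908576.29066 = 1371813.00623

£1371813.01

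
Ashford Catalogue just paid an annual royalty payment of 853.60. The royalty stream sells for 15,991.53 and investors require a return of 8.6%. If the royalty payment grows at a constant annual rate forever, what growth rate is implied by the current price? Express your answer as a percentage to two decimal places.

3.10%

P = D₀(1+g)/(r−g) ⇒ P(r−g) = D₀(1+g) ⇒ g(P+D₀) = P·r − D₀
g = (P·r − D₀)/(P + D₀) = (15,991.53×0.086 − 853.60) / (15,991.53 + 853.60) = 0.030969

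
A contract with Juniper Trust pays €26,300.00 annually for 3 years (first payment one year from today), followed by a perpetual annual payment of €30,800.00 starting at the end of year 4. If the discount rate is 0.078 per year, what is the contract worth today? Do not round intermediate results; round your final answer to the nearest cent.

€383232.88

PV of 3-year annuity: €26,300.00 × [1 − (1+0.078)^−3] / 0.078 = 68022.99278
Perpetuity value at year 3: €30,800.00 / 0.078 = 394871.79487
PV of perpetuity: 394871.79487 / (1+0.078)^3 = 315209.88698
Total PV = 68022.99278 + 315209.88698 = 383232.87976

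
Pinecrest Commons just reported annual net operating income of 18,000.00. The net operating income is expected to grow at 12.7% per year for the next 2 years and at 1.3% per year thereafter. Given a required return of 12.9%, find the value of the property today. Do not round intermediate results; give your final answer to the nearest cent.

192537.63

D_1 = 20286.00000
D_2 = 22862.32200
Terminal value at year 2: TV = D_2×(1+g_2)/(r−g_2) = 23159.53219/0.116 = 199651.13953
P_0 = D_1/(1+r)^1 + D_2/(1+r)^2 + TV/(1+r)^2
    = 17968.11337 + 17936.28324 + 156633.23205 = 192537.62866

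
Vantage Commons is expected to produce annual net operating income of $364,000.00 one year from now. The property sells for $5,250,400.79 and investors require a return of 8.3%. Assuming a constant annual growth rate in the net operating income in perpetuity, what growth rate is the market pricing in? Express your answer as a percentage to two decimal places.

1.37%

P = D₁/(r−g) ⇒ g = r − D₁/P = 0.083 − $364,000.00/$5,250,400.79 = 0.013672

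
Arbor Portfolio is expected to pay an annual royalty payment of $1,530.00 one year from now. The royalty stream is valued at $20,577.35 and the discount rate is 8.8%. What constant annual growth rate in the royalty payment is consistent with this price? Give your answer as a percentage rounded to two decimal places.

P = D₁/(r−g) ⇒ g = r − D₁/P = 0.088 − $1,530.00/$20,577.35 = 0.013646

1.36%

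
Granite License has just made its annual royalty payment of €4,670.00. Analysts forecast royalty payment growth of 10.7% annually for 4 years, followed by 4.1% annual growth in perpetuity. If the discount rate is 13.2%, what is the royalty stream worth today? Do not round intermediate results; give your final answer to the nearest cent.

D_1 = 5169.69000
D_2 = 5722.84683
D_3 = 6335.19144
D_4 = 7013.05692
Terminal value at year 4: TV = D_4×(1+g_2)/(r−g_2) = 7300.59226/0.091 = 80226.28856
P_0 = D_1/(1+r)^1 + D_2/(1+r)^2 + D_3/(1+r)^3 + D_4/(1+r)^4 + TV/(1+r)^4
    = 4566.86396 + 4466.00565 + 4367.37479 + 4270.92216 + 48857.47223 = 66528.63880

€66528.64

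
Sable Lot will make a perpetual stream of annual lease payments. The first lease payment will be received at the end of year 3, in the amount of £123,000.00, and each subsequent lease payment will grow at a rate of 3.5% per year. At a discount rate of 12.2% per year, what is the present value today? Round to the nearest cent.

£1123052.72

Value at end of year 2: C₁ / (r − g) = £123,000.00 / (0.122 − 0.035) = £1,413,793.1034
Discount to today: PV = £1,413,793.1034 / (1 + 0.122)^2 = £1,413,793.1034 / 1.258884 = £1,123,052.72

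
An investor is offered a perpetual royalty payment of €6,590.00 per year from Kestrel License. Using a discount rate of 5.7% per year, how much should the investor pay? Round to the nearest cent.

Level perpetuity: PV = C / r = €6,590.00 / 0.057 = €115,614.04

€115614.04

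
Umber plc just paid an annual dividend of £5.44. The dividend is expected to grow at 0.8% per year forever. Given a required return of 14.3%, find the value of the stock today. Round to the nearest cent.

£40.62

D₁ = D₀ × (1 + g) = £5.44 × 1.008 = £5.4835
Growing perpetuity: P = D₁ / (r − g) = £5.4835 / (0.143 − 0.008) = £40.62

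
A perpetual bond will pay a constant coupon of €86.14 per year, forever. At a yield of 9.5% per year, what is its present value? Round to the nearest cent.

Level perpetuity: PV = C / r = €86.14 / 0.095 = €906.74

€906.74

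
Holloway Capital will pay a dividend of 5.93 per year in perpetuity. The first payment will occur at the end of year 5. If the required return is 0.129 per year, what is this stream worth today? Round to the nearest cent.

28.29

Value at end of year 4: C / r = 5.93 / 0.129 = 45.9690
Discount to today: PV = 45.9690 / (1 + 0.129)^4 = 45.9690 / 1.624710 = 28.29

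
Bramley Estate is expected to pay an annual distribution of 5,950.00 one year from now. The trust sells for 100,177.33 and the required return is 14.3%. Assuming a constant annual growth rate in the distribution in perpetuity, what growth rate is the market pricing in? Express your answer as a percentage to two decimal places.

8.36%

P = D₁/(r−g) ⇒ g = r − D₁/P = 0.143 − 5,950.00/100,177.33 = 0.083605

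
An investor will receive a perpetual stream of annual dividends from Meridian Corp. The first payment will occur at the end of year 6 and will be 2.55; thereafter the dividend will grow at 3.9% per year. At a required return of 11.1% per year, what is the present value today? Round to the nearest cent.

20.92

Value at end of year 5: C₁ / (r − g) = 2.55 / (0.111 − 0.039) = 35.4167
Discount to today: PV = 35.4167 / (1 + 0.111)^5 = 35.4167 / 1.692662 = 20.92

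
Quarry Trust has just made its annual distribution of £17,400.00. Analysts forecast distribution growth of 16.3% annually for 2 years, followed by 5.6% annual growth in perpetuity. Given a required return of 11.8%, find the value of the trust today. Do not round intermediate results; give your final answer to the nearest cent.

£357628.04

D_1 = 20236.20000
D_2 = 23534.70060
Terminal value at year 2: TV = D_2×(1+g_2)/(r−g_2) = 24852.64383/0.062 = 400849.09409
P_0 = D_1/(1+r)^1 + D_2/(1+r)^2 + TV/(1+r)^2
    = 18100.35778 + 18828.90528 + 320698.77376 = 357628.03682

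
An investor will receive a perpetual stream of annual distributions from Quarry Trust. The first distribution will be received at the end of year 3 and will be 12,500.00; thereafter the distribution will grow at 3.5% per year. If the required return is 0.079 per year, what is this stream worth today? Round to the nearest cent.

244013.83

Value at end of year 2: C₁ / (r − g) = 12,500.00 / (0.079 − 0.035) = 284,090.9091
Discount to today: PV = 284,090.9091 / (1 + 0.079)^2 = 284,090.9091 / 1.164241 = 244,013.83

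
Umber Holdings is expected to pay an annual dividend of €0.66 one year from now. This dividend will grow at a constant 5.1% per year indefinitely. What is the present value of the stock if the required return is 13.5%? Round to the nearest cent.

Growing perpetuity: P = D₁ / (r − g) = €0.6600 / (0.135 − 0.051) = €7.86

€7.86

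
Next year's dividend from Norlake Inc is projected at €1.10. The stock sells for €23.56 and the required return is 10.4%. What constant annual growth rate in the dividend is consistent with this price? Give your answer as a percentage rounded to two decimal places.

P = D₁/(r−g) ⇒ g = r − D₁/P = 0.104 − €1.10/€23.56 = 0.057311

5.73%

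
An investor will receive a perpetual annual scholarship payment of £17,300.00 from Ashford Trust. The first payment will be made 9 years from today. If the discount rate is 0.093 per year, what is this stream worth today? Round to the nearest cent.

Value at end of year 8: C / r = £17,300.00 / 0.093 = £186,021.5054
Discount to today: PV = £186,021.5054 / (1 + 0.093)^8 = £186,021.5054 / 2.036861 = £91,327.56

£91327.56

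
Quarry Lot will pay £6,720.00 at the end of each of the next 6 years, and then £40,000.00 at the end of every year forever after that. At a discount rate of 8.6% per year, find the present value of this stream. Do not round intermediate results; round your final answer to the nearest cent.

£314027.57

PV of 6-year annuity: £6,720.00 × [1 − (1+0.086)^−6] / 0.086 = 30508.29680
Perpetuity value at year 6: £40,000.00 / 0.086 = 465116.27907
PV of perpetuity: 465116.27907 / (1+0.086)^6 = 283519.27429
Total PV = 30508.29680 + 283519.27429 = 314027.57109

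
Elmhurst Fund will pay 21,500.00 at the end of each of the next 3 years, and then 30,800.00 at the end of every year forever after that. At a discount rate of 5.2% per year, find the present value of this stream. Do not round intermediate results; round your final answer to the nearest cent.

567076.10

PV of 3-year annuity: 21,500.00 × [1 − (1+0.052)^−3] / 0.052 = 58331.10060
Perpetuity value at year 3: 30,800.00 / 0.052 = 592307.69231
PV of perpetuity: 592307.69231 / (1+0.052)^3 = 508744.99936
Total PV = 58331.10060 + 508744.99936 = 567076.09996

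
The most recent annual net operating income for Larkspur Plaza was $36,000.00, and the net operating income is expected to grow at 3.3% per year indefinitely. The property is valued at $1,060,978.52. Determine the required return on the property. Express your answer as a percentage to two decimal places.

D₁ = $36,000.00 × 1.033 = $37,188.0000
P = D₁/(r − g) ⇒ r = D₁/P + g = $37,188.0000/$1,060,978.52 + 0.033 = 0.035051 + 0.033 = 0.068051

6.81%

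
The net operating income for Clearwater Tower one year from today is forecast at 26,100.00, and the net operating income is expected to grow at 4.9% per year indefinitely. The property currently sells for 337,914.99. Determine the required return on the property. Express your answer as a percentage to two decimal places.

P = D₁/(r − g) ⇒ r = D₁/P + g = 26,100.0000/337,914.99 + 0.049 = 0.077238 + 0.049 = 0.126238

12.62%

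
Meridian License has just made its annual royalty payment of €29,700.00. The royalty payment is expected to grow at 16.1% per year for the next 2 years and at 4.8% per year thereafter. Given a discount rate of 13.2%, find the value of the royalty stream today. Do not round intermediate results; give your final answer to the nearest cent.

D_1 = 34481.70000
D_2 = 40033.25370
Terminal value at year 2: TV = D_2×(1+g_2)/(r−g_2) = 41954.84988/0.084 = 499462.49854
P_0 = D_1/(1+r)^1 + D_2/(1+r)^2 + TV/(1+r)^2
    = 30460.86572 + 31241.22359 + 389771.45624 = 451473.54556

€451473.55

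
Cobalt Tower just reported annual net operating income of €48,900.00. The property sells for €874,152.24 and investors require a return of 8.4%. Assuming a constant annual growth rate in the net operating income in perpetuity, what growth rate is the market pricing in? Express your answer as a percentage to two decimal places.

P = D₀(1+g)/(r−g) ⇒ P(r−g) = D₀(1+g) ⇒ g(P+D₀) = P·r − D₀
g = (P·r − D₀)/(P + D₀) = (€874,152.24×0.084 − €48,900.00) / (€874,152.24 + €48,900.00) = 0.026574

2.66%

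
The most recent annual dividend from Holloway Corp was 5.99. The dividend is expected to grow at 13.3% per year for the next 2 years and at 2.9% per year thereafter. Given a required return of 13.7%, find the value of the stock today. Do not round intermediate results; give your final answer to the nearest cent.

D_1 = 6.78667
D_2 = 7.68930
Terminal value at year 2: TV = D_2×(1+g_2)/(r−g_2) = 7.91229/0.108 = 73.26191
P_0 = D_1/(1+r)^1 + D_2/(1+r)^2 + TV/(1+r)^2
    = 5.96893 + 5.94793 + 56.67054 = 68.58739

68.59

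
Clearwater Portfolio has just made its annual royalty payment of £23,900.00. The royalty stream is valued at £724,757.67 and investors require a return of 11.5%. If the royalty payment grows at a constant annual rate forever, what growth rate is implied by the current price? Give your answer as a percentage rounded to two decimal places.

P = D₀(1+g)/(r−g) ⇒ P(r−g) = D₀(1+g) ⇒ g(P+D₀) = P·r − D₀
g = (P·r − D₀)/(P + D₀) = (£724,757.67×0.115 − £23,900.00) / (£724,757.67 + £23,900.00) = 0.079405

7.94%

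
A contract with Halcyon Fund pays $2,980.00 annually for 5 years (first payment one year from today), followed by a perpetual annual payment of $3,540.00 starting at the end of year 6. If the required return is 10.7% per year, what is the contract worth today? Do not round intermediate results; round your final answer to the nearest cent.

PV of 5-year annuity: $2,980.00 × [1 − (1+0.107)^−5] / 0.107 = 11097.39810
Perpetuity value at year 5: $3,540.00 / 0.107 = 33084.11215
PV of perpetuity: 33084.11215 / (1+0.107)^5 = 19901.29695
Total PV = 11097.39810 + 19901.29695 = 30998.69506

$30998.70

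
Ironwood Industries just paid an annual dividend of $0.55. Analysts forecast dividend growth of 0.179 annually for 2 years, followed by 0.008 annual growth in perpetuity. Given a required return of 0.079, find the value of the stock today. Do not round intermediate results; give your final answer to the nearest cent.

$10.58

D_1 = 0.64845
D_2 = 0.76452
Terminal value at year 2: TV = D_2×(1+g_2)/(r−g_2) = 0.77064/0.071 = 10.85407
P_0 = D_1/(1+r)^1 + D_2/(1+r)^2 + TV/(1+r)^2
    = 0.60097 + 0.65667 + 9.32287 = 10.58051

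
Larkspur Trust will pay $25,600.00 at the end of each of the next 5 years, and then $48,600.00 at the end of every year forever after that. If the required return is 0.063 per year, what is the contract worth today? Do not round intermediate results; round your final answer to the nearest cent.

PV of 5-year annuity: $25,600.00 × [1 − (1+0.063)^−5] / 0.063 = 106962.09965
Perpetuity value at year 5: $48,600.00 / 0.063 = 771428.57143
PV of perpetuity: 771428.57143 / (1+0.063)^5 = 568367.71038
Total PV = 106962.09965 + 568367.71038 = 675329.81003

$675329.81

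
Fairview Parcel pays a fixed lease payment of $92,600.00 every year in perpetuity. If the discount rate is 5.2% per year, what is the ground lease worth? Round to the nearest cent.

Level perpetuity: PV = C / r = $92,600.00 / 0.052 = $1,780,769.23

$1780769.23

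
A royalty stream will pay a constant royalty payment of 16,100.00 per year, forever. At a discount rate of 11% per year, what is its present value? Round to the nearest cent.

146363.64

Level perpetuity: PV = C / r = 16,100.00 / 0.11 = 146,363.64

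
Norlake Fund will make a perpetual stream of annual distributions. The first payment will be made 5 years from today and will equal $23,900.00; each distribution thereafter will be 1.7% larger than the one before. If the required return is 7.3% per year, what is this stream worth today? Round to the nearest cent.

Value at end of year 4: C₁ / (r − g) = $23,900.00 / (0.073 − 0.017) = $426,785.7143
Discount to today: PV = $426,785.7143 / (1 + 0.073)^4 = $426,785.7143 / 1.325558 = $321,966.72

$321966.72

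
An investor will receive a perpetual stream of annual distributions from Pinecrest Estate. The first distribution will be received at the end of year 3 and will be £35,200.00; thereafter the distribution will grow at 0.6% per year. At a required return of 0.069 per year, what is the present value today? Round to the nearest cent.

£488930.02

Value at end of year 2: C₁ / (r − g) = £35,200.00 / (0.069 − 0.006) = £558,730.1587
Discount to today: PV = £558,730.1587 / (1 + 0.069)^2 = £558,730.1587 / 1.142761 = £488,930.02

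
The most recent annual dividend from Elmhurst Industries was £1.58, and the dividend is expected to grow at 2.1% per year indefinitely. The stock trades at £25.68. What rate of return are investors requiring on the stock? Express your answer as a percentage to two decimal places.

D₁ = £1.58 × 1.021 = £1.6132
P = D₁/(r − g) ⇒ r = D₁/P + g = £1.6132/£25.68 + 0.021 = 0.062819 + 0.021 = 0.083819

8.38%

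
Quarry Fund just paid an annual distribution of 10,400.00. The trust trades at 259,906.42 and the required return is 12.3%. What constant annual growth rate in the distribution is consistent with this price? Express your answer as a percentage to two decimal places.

P = D₀(1+g)/(r−g) ⇒ P(r−g) = D₀(1+g) ⇒ g(P+D₀) = P·r − D₀
g = (P·r − D₀)/(P + D₀) = (259,906.42×0.123 − 10,400.00) / (259,906.42 + 10,400.00) = 0.079793

7.98%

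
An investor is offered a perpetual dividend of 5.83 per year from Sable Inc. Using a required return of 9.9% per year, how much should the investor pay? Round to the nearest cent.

Level perpetuity: PV = C / r = 5.83 / 0.099 = 58.89

58.89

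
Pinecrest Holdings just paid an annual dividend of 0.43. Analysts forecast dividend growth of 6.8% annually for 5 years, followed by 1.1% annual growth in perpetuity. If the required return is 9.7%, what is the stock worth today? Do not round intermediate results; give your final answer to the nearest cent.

D_1 = 0.45924
D_2 = 0.49047
D_3 = 0.52382
D_4 = 0.55944
D_5 = 0.59748
Terminal value at year 5: TV = D_5×(1+g_2)/(r−g_2) = 0.60405/0.086 = 7.02389
P_0 = D_1/(1+r)^1 + D_2/(1+r)^2 + D_3/(1+r)^3 + D_4/(1+r)^4 + D_5/(1+r)^5 + TV/(1+r)^5
    = 0.41863 + 0.40757 + 0.39679 + 0.38630 + 0.37609 + 4.42124 = 6.40662

6.41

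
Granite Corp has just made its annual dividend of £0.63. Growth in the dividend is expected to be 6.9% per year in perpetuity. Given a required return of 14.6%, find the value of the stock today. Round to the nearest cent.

£8.75

D₁ = D₀ × (1 + g) = £0.63 × 1.069 = £0.6735
Growing perpetuity: P = D₁ / (r − g) = £0.6735 / (0.146 − 0.069) = £8.75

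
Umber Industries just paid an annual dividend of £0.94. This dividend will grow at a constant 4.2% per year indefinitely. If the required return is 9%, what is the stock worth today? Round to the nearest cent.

£20.41

D₁ = D₀ × (1 + g) = £0.94 × 1.042 = £0.9795
Growing perpetuity: P = D₁ / (r − g) = £0.9795 / (0.09 − 0.042) = £20.41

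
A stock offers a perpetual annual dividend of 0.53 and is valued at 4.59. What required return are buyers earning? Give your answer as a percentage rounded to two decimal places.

P = C/r ⇒ r = C/P = 0.53/4.59 = 0.115468

11.55%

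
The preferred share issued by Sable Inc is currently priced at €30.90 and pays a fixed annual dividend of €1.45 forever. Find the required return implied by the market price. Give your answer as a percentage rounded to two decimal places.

4.69%

P = C/r ⇒ r = C/P = €1.45/€30.90 = 0.046926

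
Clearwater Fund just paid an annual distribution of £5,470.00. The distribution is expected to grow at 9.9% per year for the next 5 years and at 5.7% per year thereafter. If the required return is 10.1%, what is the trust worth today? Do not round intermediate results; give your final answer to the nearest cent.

£157416.46

D_1 = 6011.53000
D_2 = 6606.67147
D_3 = 7260.73195
D_4 = 7979.54441
D_5 = 8769.51930
Terminal value at year 5: TV = D_5×(1+g_2)/(r−g_2) = 9269.38190/0.044 = 210667.77057
P_0 = D_1/(1+r)^1 + D_2/(1+r)^2 + D_3/(1+r)^3 + D_4/(1+r)^4 + D_5/(1+r)^5 + TV/(1+r)^5
    = 5460.06358 + 5450.14521 + 5440.24485 + 5430.36248 + 5420.49806 + 130215.14666 = 157416.46084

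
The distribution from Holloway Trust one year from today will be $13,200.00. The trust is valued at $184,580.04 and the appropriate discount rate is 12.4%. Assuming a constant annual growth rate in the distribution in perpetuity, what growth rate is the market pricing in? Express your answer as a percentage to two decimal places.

P = D₁/(r−g) ⇒ g = r − D₁/P = 0.124 − $13,200.00/$184,580.04 = 0.052486

5.25%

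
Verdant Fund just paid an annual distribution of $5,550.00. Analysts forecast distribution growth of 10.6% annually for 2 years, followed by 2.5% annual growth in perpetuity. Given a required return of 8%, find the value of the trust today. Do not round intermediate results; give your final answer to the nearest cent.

$119975.86

D_1 = 6138.30000
D_2 = 6788.95980
Terminal value at year 2: TV = D_2×(1+g_2)/(r−g_2) = 6958.68379/0.055 = 126521.52355
P_0 = D_1/(1+r)^1 + D_2/(1+r)^2 + TV/(1+r)^2
    = 5683.61111 + 5820.43879 + 108471.81374 = 119975.86364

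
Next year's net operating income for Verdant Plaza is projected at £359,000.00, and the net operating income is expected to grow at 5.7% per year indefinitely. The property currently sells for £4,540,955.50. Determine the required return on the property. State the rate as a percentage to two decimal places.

P = D₁/(r − g) ⇒ r = D₁/P + g = £359,000.0000/£4,540,955.50 + 0.057 = 0.079058 + 0.057 = 0.136058

13.61%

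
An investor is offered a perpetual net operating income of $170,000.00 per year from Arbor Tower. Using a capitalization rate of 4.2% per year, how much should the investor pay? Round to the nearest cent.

$4047619.05

Level perpetuity: PV = C / r = $170,000.00 / 0.042 = $4,047,619.05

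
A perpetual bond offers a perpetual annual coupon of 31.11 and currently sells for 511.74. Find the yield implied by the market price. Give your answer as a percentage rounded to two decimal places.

P = C/r ⇒ r = C/P = 31.11/511.74 = 0.060793

6.08%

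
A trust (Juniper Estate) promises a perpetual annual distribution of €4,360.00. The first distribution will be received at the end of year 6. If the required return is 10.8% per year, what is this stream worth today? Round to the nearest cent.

€24174.86

Value at end of year 5: C / r = €4,360.00 / 0.108 = €40,370.3704
Discount to today: PV = €40,370.3704 / (1 + 0.108)^5 = €40,370.3704 / 1.669932 = €24,174.86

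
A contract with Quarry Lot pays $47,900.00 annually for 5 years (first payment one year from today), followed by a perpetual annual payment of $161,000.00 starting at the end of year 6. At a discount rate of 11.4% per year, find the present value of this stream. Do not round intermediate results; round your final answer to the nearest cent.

$998446.95

PV of 5-year annuity: $47,900.00 × [1 − (1+0.114)^−5] / 0.114 = 175266.45954
Perpetuity value at year 5: $161,000.00 / 0.114 = 1412280.70175
PV of perpetuity: 1412280.70175 / (1+0.114)^5 = 823180.49329
Total PV = 175266.45954 + 823180.49329 = 998446.95283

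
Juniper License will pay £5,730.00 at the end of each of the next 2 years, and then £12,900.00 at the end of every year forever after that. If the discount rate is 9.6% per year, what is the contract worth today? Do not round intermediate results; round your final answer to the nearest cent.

£121864.08

PV of 2-year annuity: £5,730.00 × [1 − (1+0.096)^−2] / 0.096 = 9998.26842
Perpetuity value at year 2: £12,900.00 / 0.096 = 134375.00000
PV of perpetuity: 134375.00000 / (1+0.096)^2 = 111865.80931
Total PV = 9998.26842 + 111865.80931 = 121864.07773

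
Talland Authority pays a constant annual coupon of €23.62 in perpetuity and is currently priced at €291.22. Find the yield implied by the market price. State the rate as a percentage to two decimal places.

8.11%

P = C/r ⇒ r = C/P = €23.62/€291.22 = 0.081107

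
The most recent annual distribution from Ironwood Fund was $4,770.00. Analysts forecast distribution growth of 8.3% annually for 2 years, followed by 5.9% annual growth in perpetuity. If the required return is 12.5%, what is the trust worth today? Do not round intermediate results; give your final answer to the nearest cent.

$79941.15

D_1 = 5165.91000
D_2 = 5594.68053
Terminal value at year 2: TV = D_2×(1+g_2)/(r−g_2) = 5924.76668/0.066 = 89769.19214
P_0 = D_1/(1+r)^1 + D_2/(1+r)^2 + TV/(1+r)^2
    = 4591.92000 + 4420.48832 + 70928.74441 = 79941.15273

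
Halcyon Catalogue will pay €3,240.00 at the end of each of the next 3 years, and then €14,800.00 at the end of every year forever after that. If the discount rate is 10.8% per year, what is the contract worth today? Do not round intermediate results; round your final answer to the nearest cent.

€108689.14

PV of 3-year annuity: €3,240.00 × [1 − (1+0.108)^−3] / 0.108 = 7945.25841
Perpetuity value at year 3: €14,800.00 / 0.108 = 137037.03704
PV of perpetuity: 137037.03704 / (1+0.108)^3 = 100743.88132
Total PV = 7945.25841 + 100743.88132 = 108689.13973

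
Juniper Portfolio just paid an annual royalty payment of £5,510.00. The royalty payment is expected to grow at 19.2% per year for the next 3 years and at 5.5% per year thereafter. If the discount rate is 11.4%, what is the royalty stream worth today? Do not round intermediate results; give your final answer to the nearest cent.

£139659.73

D_1 = 6567.92000
D_2 = 7828.96064
D_3 = 9332.12108
Terminal value at year 3: TV = D_3×(1+g_2)/(r−g_2) = 9845.38774/0.059 = 166870.97869
P_0 = D_1/(1+r)^1 + D_2/(1+r)^2 + D_3/(1+r)^3 + TV/(1+r)^3
    = 5895.79892 + 6308.61070 + 6750.32671 + 120704.99449 = 139659.73081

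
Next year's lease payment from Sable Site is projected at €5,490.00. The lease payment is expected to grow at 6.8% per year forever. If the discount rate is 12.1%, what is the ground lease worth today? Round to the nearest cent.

€103584.91

Growing perpetuity: P = D₁ / (r − g) = €5,490.0000 / (0.121 − 0.068) = €103,584.91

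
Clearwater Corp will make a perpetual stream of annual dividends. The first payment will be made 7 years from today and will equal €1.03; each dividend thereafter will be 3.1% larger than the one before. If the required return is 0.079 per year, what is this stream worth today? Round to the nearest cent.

Value at end of year 6: C₁ / (r − g) = €1.03 / (0.079 − 0.031) = €21.4583
Discount to today: PV = €21.4583 / (1 + 0.079)^6 = €21.4583 / 1.578079 = €13.60

€13.60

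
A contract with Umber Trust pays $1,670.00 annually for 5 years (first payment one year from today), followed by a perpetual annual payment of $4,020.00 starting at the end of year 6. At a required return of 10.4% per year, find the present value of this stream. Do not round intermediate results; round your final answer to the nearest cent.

PV of 5-year annuity: $1,670.00 × [1 − (1+0.104)^−5] / 0.104 = 6266.45075
Perpetuity value at year 5: $4,020.00 / 0.104 = 38653.84615
PV of perpetuity: 38653.84615 / (1+0.104)^5 = 23569.33595
Total PV = 6266.45075 + 23569.33595 = 29835.78671

$29835.79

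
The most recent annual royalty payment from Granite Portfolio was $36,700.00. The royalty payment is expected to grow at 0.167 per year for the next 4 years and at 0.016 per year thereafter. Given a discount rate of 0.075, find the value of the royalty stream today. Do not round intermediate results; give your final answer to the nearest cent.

D_1 = 42828.90000
D_2 = 49981.32630
D_3 = 58328.20779
D_4 = 68069.01849
Terminal value at year 4: TV = D_4×(1+g_2)/(r−g_2) = 69158.12279/0.059 = 1172171.57270
P_0 = D_1/(1+r)^1 + D_2/(1+r)^2 + D_3/(1+r)^3 + D_4/(1+r)^4 + TV/(1+r)^4
    = 39840.83721 + 43250.47165 + 46951.90736 + 50970.11711 + 877722.69463 = 1058736.02796

$1058736.03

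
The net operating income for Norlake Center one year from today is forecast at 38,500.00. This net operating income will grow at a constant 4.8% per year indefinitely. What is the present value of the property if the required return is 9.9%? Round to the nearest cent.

Growing perpetuity: P = D₁ / (r − g) = 38,500.0000 / (0.099 − 0.048) = 754,901.96

754901.96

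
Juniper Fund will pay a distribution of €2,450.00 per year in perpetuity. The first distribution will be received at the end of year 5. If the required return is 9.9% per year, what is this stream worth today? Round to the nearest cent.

Value at end of year 4: C / r = €2,450.00 / 0.099 = €24,747.4747
Discount to today: PV = €24,747.4747 / (1 + 0.099)^4 = €24,747.4747 / 1.458783 = €16,964.46

€16964.46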